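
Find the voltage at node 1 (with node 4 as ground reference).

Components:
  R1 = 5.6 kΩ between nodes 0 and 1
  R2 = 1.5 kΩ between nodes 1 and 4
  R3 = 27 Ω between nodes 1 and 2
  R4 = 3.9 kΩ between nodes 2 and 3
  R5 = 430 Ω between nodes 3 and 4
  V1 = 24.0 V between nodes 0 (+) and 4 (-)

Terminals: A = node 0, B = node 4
Nodal analysis, taking node 4 as the 0 V reference.
Source V1 fixes V_0 = 24 V.
KCL at each unknown node (sum of currents leaving = 0; resistances in Ω):
  Node 1: (V_1 - 24)/5600 + (V_1 - 0)/1500 + (V_1 - V_2)/27 = 0
  Node 2: (V_2 - V_1)/27 + (V_2 - V_3)/3900 = 0
  Node 3: (V_3 - V_2)/3900 + (V_3 - 0)/430 = 0
Collecting terms (coefficients in siemens):
  0.03788·V_1 - 0.03704·V_2 = 0.004286
  0.03729·V_2 - 0.03704·V_1 - 0.0002564·V_3 = 0
  0.002582·V_3 - 0.0002564·V_2 = 0
Solving these 3 simultaneous equations (Gaussian elimination) gives:
  V_1 = 3.988 V, V_2 = 3.963 V, V_3 = 0.3935 V
The requested potential is V_1 = 3.988 V.

Final answer: V_1 = 3.988 V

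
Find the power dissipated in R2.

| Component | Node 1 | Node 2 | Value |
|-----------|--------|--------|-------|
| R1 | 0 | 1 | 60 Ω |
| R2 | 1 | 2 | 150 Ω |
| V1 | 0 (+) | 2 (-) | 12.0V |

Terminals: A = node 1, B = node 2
Nodal analysis, taking node 2 as the 0 V reference.
Source V1 fixes V_0 = 12 V.
KCL at each unknown node (sum of currents leaving = 0; resistances in Ω):
  Node 1: (V_1 - 12)/60 + (V_1 - 0)/150 = 0
Collecting terms: 0.02333 × V_1 = 0.2  =>  V_1 = 8.571 V
I_R2 = (V_1 - V_2)/R2 = (8.571 - 0)/150 = 0.05714 A
P_R2 = I_R2² × R2 = (0.05714)² × 150 = 0.4898 W

Final answer: 0.4898 W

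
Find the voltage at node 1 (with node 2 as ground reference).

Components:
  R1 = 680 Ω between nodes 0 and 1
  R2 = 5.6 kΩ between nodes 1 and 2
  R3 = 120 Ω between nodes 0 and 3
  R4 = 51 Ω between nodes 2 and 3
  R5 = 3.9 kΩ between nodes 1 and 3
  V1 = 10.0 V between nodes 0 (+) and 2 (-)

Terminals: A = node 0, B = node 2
Nodal analysis, taking node 2 as the 0 V reference.
Source V1 fixes V_0 = 10 V.
KCL at each unknown node (sum of currents leaving = 0; resistances in Ω):
  Node 1: (V_1 - 10)/680 + (V_1 - 0)/5600 + (V_1 - V_3)/3900 = 0
  Node 3: (V_3 - 10)/120 + (V_3 - 0)/51 + (V_3 - V_1)/3900 = 0
Collecting terms (coefficients in siemens):
  0.001906·V_1 - 0.0002564·V_3 = 0.01471
  0.0282·V_3 - 0.0002564·V_1 = 0.08333
Determinant D = (0.001906)(0.0282) - (-0.0002564)(-0.0002564) = 0.00005367
V_1 = [(0.01471)(0.0282) - (-0.0002564)(0.08333)]/D = 8.125 V
V_3 = [(0.001906)(0.08333) - (0.01471)(-0.0002564)]/D = 3.029 V
The requested potential is V_1 = 8.125 V.

Final answer: V_1 = 8.125 V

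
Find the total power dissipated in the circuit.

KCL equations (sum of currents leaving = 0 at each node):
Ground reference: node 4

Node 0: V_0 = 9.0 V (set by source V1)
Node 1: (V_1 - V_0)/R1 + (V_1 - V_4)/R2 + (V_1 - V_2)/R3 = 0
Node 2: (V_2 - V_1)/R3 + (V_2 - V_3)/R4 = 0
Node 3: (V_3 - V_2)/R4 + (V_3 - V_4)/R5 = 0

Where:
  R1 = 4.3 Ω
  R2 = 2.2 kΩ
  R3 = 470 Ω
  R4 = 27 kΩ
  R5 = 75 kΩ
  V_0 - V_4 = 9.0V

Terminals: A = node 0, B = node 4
Nodal analysis, taking node 4 as the 0 V reference.
Source V1 fixes V_0 = 9 V.
KCL at each unknown node (sum of currents leaving = 0; resistances in Ω):
  Node 1: (V_1 - 9)/4.3 + (V_1 - 0)/2200 + (V_1 - V_2)/470 = 0
  Node 2: (V_2 - V_1)/470 + (V_2 - V_3)/27000 = 0
  Node 3: (V_3 - V_2)/27000 + (V_3 - 0)/75000 = 0
Collecting terms (coefficients in siemens):
  0.2351·V_1 - 0.002128·V_2 = 2.093
  0.002165·V_2 - 0.002128·V_1 - 0.00003704·V_3 = 0
  0.00005037·V_3 - 0.00003704·V_2 = 0
Solving these 3 simultaneous equations (Gaussian elimination) gives:
  V_1 = 8.982 V, V_2 = 8.941 V, V_3 = 6.574 V
Power in each resistor, P = (ΔV)²/R:
  P_R1 = (9 - 8.982)²/4.3 = 0.00007479 W
  P_R2 = (8.982 - 0)²/2200 = 0.03667 W
  P_R3 = (8.982 - 8.941)²/470 = 0.000003611 W
  P_R4 = (8.941 - 6.574)²/27000 = 0.0002075 W
  P_R5 = (6.574 - 0)²/75000 = 0.0005763 W
P_total = P_R1 + P_R2 + P_R3 + P_R4 + P_R5 = 0.03753 W

Final answer: 0.03753 W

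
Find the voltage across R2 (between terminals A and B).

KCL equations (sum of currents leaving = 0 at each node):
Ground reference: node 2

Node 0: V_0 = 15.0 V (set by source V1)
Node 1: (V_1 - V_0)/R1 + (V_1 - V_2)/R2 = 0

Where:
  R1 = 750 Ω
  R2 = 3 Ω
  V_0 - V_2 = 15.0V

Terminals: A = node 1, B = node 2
R1 and R2 are in series across V1 (node 0 → node 1 → node 2), and the output A–B is taken across R2, so this is a voltage divider.
Series current: I = V1/(R1 + R2) = 15/(750 + 3) = 15/753 = 0.01992 A
V_R2 = I × R2 = V1 × R2/(R1 + R2) = 15 × 3/753 = 0.05976 V

Final answer: 0.05976 V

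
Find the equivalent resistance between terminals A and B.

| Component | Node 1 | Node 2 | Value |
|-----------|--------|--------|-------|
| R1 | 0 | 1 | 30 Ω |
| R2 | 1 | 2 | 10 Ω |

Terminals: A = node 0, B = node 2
Reduce the network between node 0 (A) and node 2 (B) by series/parallel combination:
  Rs1 = R1 + R2 (series, joined only at node 1) = 30 + 10 = 40 Ω
R_eq = 40 Ω

Final answer: 40 Ω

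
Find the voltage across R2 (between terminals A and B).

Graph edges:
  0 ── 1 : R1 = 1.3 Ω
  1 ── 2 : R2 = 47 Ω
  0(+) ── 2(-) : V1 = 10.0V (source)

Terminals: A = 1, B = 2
R1 and R2 are in series across V1 (node 0 → node 1 → node 2), and the output A–B is taken across R2, so this is a voltage divider.
Series current: I = V1/(R1 + R2) = 10/(1.3 + 47) = 10/48.3 = 0.207 A
V_R2 = I × R2 = V1 × R2/(R1 + R2) = 10 × 47/48.3 = 9.731 V

Final answer: 9.731 V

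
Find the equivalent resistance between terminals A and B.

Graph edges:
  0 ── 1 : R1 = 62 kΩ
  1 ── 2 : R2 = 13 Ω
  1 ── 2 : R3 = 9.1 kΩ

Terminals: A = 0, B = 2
Reduce the network between node 0 (A) and node 2 (B) by series/parallel combination:
  Rp1 = R2 ‖ R3 (parallel, both between nodes 1 and 2) = 1/(1/13 + 1/9100) = 12.98 Ω
  Rs1 = R1 + Rp1 (series, joined only at node 1) = 62000 + 12.98 = 62010 Ω
R_eq = 62.01 kΩ

Final answer: 62.01 kΩ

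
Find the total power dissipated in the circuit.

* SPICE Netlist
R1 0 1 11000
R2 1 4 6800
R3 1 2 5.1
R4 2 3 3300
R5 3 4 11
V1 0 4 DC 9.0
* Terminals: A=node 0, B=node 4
Nodal analysis, taking node 4 as the 0 V reference.
Source V1 fixes V_0 = 9 V.
KCL at each unknown node (sum of currents leaving = 0; resistances in Ω):
  Node 1: (V_1 - 9)/11000 + (V_1 - 0)/6800 + (V_1 - V_2)/5.1 = 0
  Node 2: (V_2 - V_1)/5.1 + (V_2 - V_3)/3300 = 0
  Node 3: (V_3 - V_2)/3300 + (V_3 - 0)/11 = 0
Collecting terms (coefficients in siemens):
  0.1963·V_1 - 0.1961·V_2 = 0.0008182
  0.1964·V_2 - 0.1961·V_1 - 0.000303·V_3 = 0
  0.09121·V_3 - 0.000303·V_2 = 0
Solving these 3 simultaneous equations (Gaussian elimination) gives:
  V_1 = 1.516 V, V_2 = 1.514 V, V_3 = 0.00503 V
Power in each resistor, P = (ΔV)²/R:
  P_R1 = (9 - 1.516)²/11000 = 0.005091 W
  P_R2 = (1.516 - 0)²/6800 = 0.0003382 W
  P_R3 = (1.516 - 1.514)²/5.1 = 0.000001067 W
  P_R4 = (1.514 - 0.00503)²/3300 = 0.0006901 W
  P_R5 = (0.00503 - 0)²/11 = 0.0000023 W
P_total = P_R1 + P_R2 + P_R3 + P_R4 + P_R5 = 0.006123 W

Final answer: 0.006123 W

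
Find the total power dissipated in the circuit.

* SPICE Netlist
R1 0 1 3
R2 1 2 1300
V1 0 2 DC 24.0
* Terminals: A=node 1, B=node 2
Nodal analysis, taking node 2 as the 0 V reference.
Source V1 fixes V_0 = 24 V.
KCL at each unknown node (sum of currents leaving = 0; resistances in Ω):
  Node 1: (V_1 - 24)/3 + (V_1 - 0)/1300 = 0
Collecting terms: 0.3341 × V_1 = 8  =>  V_1 = 23.94 V
Power in each resistor, P = (ΔV)²/R:
  P_R1 = (24 - 23.94)²/3 = 0.001018 W
  P_R2 = (23.94 - 0)²/1300 = 0.441 W
P_total = P_R1 + P_R2 = 0.4421 W

Final answer: 0.4421 W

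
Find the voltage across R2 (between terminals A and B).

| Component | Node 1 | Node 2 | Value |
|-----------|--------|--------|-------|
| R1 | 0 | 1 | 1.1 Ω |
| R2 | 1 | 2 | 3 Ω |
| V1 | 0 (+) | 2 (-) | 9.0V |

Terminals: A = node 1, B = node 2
R1 and R2 are in series across V1 (node 0 → node 1 → node 2), and the output A–B is taken across R2, so this is a voltage divider.
Series current: I = V1/(R1 + R2) = 9/(1.1 + 3) = 9/4.1 = 2.195 A
V_R2 = I × R2 = V1 × R2/(R1 + R2) = 9 × 3/4.1 = 6.585 V

Final answer: 6.585 V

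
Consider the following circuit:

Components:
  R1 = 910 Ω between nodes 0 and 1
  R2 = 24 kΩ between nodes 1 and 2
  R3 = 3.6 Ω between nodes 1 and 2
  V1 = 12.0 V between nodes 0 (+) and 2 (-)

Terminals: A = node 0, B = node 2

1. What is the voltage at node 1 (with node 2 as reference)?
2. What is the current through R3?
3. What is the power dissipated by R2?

Nodal analysis, taking node 2 as the 0 V reference.
Source V1 fixes V_0 = 12 V.
KCL at each unknown node (sum of currents leaving = 0; resistances in Ω):
  Node 1: (V_1 - 12)/910 + (V_1 - 0)/24000 + (V_1 - 0)/3.6 = 0
Collecting terms: 0.2789 × V_1 = 0.01319  =>  V_1 = 0.04728 V
Part 1:
  Read off the nodal solution: V_1 = 0.04728 V
Part 2:
  I_R3 = (V_1 - V_2)/R3 = (0.04728 - 0)/3.6 = 0.01313 A
  Magnitude: I_R3 = 0.01313 A
Part 3:
  I_R2 = (V_1 - V_2)/R2 = (0.04728 - 0)/24000 = 0.00000197 A
  P_R2 = I_R2² × R2 = (0.00000197)² × 24000 = 0.00000009314 W

Final answers:
1. V_1 = 0.04728 V
2. I_R3 = 0.01313 A
3. P_R2 = 9.314e-08 W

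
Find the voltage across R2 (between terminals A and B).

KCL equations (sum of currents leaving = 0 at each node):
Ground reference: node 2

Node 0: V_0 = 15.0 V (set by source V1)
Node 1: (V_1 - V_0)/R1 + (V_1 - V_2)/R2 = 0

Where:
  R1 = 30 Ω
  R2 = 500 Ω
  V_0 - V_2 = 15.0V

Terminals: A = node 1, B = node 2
R1 and R2 are in series across V1 (node 0 → node 1 → node 2), and the output A–B is taken across R2, so this is a voltage divider.
Series current: I = V1/(R1 + R2) = 15/(30 + 500) = 15/530 = 0.0283 A
V_R2 = I × R2 = V1 × R2/(R1 + R2) = 15 × 500/530 = 14.15 V

Final answer: 14.15 V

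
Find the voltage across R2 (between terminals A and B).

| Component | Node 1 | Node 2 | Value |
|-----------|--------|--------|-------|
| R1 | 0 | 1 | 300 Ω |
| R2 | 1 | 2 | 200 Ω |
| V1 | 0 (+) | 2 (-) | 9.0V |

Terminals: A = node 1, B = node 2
R1 and R2 are in series across V1 (node 0 → node 1 → node 2), and the output A–B is taken across R2, so this is a voltage divider.
Series current: I = V1/(R1 + R2) = 9/(300 + 200) = 9/500 = 0.018 A
V_R2 = I × R2 = V1 × R2/(R1 + R2) = 9 × 200/500 = 3.6 V

Final answer: 3.6 V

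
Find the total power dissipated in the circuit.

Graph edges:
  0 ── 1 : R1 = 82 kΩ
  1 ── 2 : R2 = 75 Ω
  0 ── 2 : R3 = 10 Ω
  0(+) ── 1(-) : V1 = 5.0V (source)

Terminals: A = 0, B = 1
Nodal analysis, taking node 1 as the 0 V reference.
Source V1 fixes V_0 = 5 V.
KCL at each unknown node (sum of currents leaving = 0; resistances in Ω):
  Node 2: (V_2 - 0)/75 + (V_2 - 5)/10 = 0
Collecting terms: 0.1133 × V_2 = 0.5  =>  V_2 = 4.412 V
Power in each resistor, P = (ΔV)²/R:
  P_R1 = (5 - 0)²/82000 = 0.0003049 W
  P_R2 = (0 - 4.412)²/75 = 0.2595 W
  P_R3 = (5 - 4.412)²/10 = 0.0346 W
P_total = P_R1 + P_R2 + P_R3 = 0.2944 W

Final answer: 0.2944 W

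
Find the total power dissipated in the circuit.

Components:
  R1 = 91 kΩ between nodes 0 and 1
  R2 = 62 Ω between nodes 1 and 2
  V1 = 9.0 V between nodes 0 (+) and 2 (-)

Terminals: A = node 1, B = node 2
Nodal analysis, taking node 2 as the 0 V reference.
Source V1 fixes V_0 = 9 V.
KCL at each unknown node (sum of currents leaving = 0; resistances in Ω):
  Node 1: (V_1 - 9)/91000 + (V_1 - 0)/62 = 0
Collecting terms: 0.01614 × V_1 = 0.0000989  =>  V_1 = 0.006128 V
Power in each resistor, P = (ΔV)²/R:
  P_R1 = (9 - 0.006128)²/91000 = 0.0008889 W
  P_R2 = (0.006128 - 0)²/62 = 0.0000006056 W
P_total = P_R1 + P_R2 = 0.0008895 W

Final answer: 0.0008895 W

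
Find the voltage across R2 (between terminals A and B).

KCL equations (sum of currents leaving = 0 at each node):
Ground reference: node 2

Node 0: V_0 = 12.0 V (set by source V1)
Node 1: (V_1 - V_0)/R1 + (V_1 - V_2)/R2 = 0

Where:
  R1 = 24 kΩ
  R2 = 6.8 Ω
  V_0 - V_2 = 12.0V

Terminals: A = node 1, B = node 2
R1 and R2 are in series across V1 (node 0 → node 1 → node 2), and the output A–B is taken across R2, so this is a voltage divider.
Series current: I = V1/(R1 + R2) = 12/(24000 + 6.8) = 12/24010 = 0.0004999 A
V_R2 = I × R2 = V1 × R2/(R1 + R2) = 12 × 6.8/24010 = 0.003399 V

Final answer: 0.003399 V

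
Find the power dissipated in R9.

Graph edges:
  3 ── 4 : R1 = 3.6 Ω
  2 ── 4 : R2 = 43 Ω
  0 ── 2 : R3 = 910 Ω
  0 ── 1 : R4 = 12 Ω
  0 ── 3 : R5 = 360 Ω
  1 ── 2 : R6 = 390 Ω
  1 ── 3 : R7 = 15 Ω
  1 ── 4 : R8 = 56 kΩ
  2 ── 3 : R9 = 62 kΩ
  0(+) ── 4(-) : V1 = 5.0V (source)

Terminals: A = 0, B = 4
Nodal analysis, taking node 4 as the 0 V reference.
Source V1 fixes V_0 = 5 V.
KCL at each unknown node (sum of currents leaving = 0; resistances in Ω):
  Node 1: (V_1 - 5)/12 + (V_1 - V_2)/390 + (V_1 - V_3)/15 + (V_1 - 0)/56000 = 0
  Node 2: (V_2 - 0)/43 + (V_2 - 5)/910 + (V_2 - V_1)/390 + (V_2 - V_3)/62000 = 0
  Node 3: (V_3 - 0)/3.6 + (V_3 - 5)/360 + (V_3 - V_1)/15 + (V_3 - V_2)/62000 = 0
Collecting terms (coefficients in siemens):
  0.1526·V_1 - 0.002564·V_2 - 0.06667·V_3 = 0.4167
  0.02693·V_2 - 0.002564·V_1 - 0.00001613·V_3 = 0.005495
  0.3472·V_3 - 0.06667·V_1 - 0.00001613·V_2 = 0.01389
Solving these 3 simultaneous equations (Gaussian elimination) gives:
  V_1 = 3.009 V, V_2 = 0.4908 V, V_3 = 0.6177 V
I_R9 = (V_2 - V_3)/R9 = (0.4908 - 0.6177)/62000 = -0.000002047 A
P_R9 = I_R9² × R9 = (-0.000002047)² × 62000 = 0.0000002598 W

Final answer: 2.598e-07 W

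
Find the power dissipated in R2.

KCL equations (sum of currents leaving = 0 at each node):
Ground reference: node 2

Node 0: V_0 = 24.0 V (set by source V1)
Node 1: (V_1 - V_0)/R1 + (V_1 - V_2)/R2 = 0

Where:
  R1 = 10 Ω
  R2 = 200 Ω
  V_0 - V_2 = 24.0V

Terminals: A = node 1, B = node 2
Nodal analysis, taking node 2 as the 0 V reference.
Source V1 fixes V_0 = 24 V.
KCL at each unknown node (sum of currents leaving = 0; resistances in Ω):
  Node 1: (V_1 - 24)/10 + (V_1 - 0)/200 = 0
Collecting terms: 0.105 × V_1 = 2.4  =>  V_1 = 22.86 V
I_R2 = (V_1 - V_2)/R2 = (22.86 - 0)/200 = 0.1143 A
P_R2 = I_R2² × R2 = (0.1143)² × 200 = 2.612 W

Final answer: 2.612 W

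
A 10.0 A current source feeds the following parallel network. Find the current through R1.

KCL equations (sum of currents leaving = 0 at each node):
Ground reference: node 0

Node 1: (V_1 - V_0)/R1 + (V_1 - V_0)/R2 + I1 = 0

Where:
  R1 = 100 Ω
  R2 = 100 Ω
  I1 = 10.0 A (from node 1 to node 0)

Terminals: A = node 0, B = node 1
All resistors sit directly between nodes 0 and 1, so they are in parallel and share one voltage V; the full source current 10 A splits among them.
1/R_par = 1/100 + 1/100 = 0.02 S  =>  R_par = 50 Ω
V = I × R_par = 10 × 50 = 500 V
I_R1 = V/R1 = 500/100 = 5 A

Final answer: 5 A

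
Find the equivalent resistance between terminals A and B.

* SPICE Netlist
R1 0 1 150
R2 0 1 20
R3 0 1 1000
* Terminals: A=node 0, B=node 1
Reduce the network between node 0 (A) and node 1 (B) by series/parallel combination:
  Rp1 = R1 ‖ R2 ‖ R3 (parallel, all between nodes 0 and 1) = 1/(1/150 + 1/20 + 1/1000) = 17.34 Ω
R_eq = 17.34 Ω

Final answer: 17.34 Ω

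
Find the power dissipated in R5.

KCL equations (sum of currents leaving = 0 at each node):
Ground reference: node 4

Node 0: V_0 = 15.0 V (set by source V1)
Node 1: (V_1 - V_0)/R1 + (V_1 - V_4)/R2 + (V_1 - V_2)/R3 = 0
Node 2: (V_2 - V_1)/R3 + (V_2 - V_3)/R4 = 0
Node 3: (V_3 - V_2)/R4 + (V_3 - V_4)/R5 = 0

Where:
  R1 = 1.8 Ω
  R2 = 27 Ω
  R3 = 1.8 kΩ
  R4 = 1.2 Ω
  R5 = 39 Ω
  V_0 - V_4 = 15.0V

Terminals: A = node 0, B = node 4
Nodal analysis, taking node 4 as the 0 V reference.
Source V1 fixes V_0 = 15 V.
KCL at each unknown node (sum of currents leaving = 0; resistances in Ω):
  Node 1: (V_1 - 15)/1.8 + (V_1 - 0)/27 + (V_1 - V_2)/1800 = 0
  Node 2: (V_2 - V_1)/1800 + (V_2 - V_3)/1.2 = 0
  Node 3: (V_3 - V_2)/1.2 + (V_3 - 0)/39 = 0
Collecting terms (coefficients in siemens):
  0.5931·V_1 - 0.0005556·V_2 = 8.333
  0.8339·V_2 - 0.0005556·V_1 - 0.8333·V_3 = 0
  0.859·V_3 - 0.8333·V_2 = 0
Solving these 3 simultaneous equations (Gaussian elimination) gives:
  V_1 = 14.05 V, V_2 = 0.3069 V, V_3 = 0.2978 V
I_R5 = (V_3 - V_4)/R5 = (0.2978 - 0)/39 = 0.007635 A
P_R5 = I_R5² × R5 = (0.007635)² × 39 = 0.002273 W

Final answer: 0.002273 W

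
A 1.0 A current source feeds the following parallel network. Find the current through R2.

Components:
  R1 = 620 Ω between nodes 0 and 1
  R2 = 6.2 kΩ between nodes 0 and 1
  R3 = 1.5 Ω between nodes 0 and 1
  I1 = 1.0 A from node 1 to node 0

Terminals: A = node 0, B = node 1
All resistors sit directly between nodes 0 and 1, so they are in parallel and share one voltage V; the full source current 1 A splits among them.
1/R_par = 1/620 + 1/6200 + 1/1.5 = 0.6684 S  =>  R_par = 1.496 Ω
V = I × R_par = 1 × 1.496 = 1.496 V
I_R2 = V/R2 = 1.496/6200 = 0.0002413 A

Final answer: 0.0002413 A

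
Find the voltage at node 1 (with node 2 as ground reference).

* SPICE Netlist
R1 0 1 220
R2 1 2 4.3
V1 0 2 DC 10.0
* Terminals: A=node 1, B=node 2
Nodal analysis, taking node 2 as the 0 V reference.
Source V1 fixes V_0 = 10 V.
KCL at each unknown node (sum of currents leaving = 0; resistances in Ω):
  Node 1: (V_1 - 10)/220 + (V_1 - 0)/4.3 = 0
Collecting terms: 0.2371 × V_1 = 0.04545  =>  V_1 = 0.1917 V
The requested potential is V_1 = 0.1917 V.

Final answer: V_1 = 0.1917 V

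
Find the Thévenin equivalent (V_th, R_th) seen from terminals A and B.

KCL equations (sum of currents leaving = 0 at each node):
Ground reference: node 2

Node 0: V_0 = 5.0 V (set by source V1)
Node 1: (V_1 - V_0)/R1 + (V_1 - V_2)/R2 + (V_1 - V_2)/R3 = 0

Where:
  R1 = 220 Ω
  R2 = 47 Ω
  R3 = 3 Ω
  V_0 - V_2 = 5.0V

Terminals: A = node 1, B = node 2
Step 1 — V_th is the open-circuit voltage V_A - V_B (nothing connected across the terminals).
Nodal analysis, taking node 2 as the 0 V reference.
Source V1 fixes V_0 = 5 V.
KCL at each unknown node (sum of currents leaving = 0; resistances in Ω):
  Node 1: (V_1 - 5)/220 + (V_1 - 0)/47 + (V_1 - 0)/3 = 0
Collecting terms: 0.3592 × V_1 = 0.02273  =>  V_1 = 0.06328 V
V_th = V_1 - V_2 = 0.06328 - 0 = 0.06328 V
Step 2 — R_th: zero the source — replace V1 by a short circuit (node 2 merges into node 0) — and find the resistance seen between A (node 1) and B (node 0).
Reduce the network between node 1 (A) and node 0 (B) by series/parallel combination:
  Rp1 = R1 ‖ R2 ‖ R3 (parallel, all between nodes 0 and 1) = 1/(1/220 + 1/47 + 1/3) = 2.784 Ω
R_th = 2.784 Ω

Final answer: V_th = 0.06328 V, R_th = 2.784 Ω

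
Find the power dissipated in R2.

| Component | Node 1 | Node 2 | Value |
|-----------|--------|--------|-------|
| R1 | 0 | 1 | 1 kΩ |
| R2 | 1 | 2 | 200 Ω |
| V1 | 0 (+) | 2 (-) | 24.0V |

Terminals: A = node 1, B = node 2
Nodal analysis, taking node 2 as the 0 V reference.
Source V1 fixes V_0 = 24 V.
KCL at each unknown node (sum of currents leaving = 0; resistances in Ω):
  Node 1: (V_1 - 24)/1000 + (V_1 - 0)/200 = 0
Collecting terms: 0.006 × V_1 = 0.024  =>  V_1 = 4 V
I_R2 = (V_1 - V_2)/R2 = (4 - 0)/200 = 0.02 A
P_R2 = I_R2² × R2 = (0.02)² × 200 = 0.08 W

Final answer: 0.08 W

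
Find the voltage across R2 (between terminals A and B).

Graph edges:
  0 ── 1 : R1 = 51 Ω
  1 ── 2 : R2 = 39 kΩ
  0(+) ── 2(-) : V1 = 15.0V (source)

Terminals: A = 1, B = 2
R1 and R2 are in series across V1 (node 0 → node 1 → node 2), and the output A–B is taken across R2, so this is a voltage divider.
Series current: I = V1/(R1 + R2) = 15/(51 + 39000) = 15/39050 = 0.0003841 A
V_R2 = I × R2 = V1 × R2/(R1 + R2) = 15 × 39000/39050 = 14.98 V

Final answer: 14.98 V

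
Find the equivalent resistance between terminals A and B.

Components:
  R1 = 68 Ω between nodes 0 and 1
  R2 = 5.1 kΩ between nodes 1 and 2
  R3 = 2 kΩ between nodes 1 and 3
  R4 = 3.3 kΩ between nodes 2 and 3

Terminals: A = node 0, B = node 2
Reduce the network between node 0 (A) and node 2 (B) by series/parallel combination:
  Rs1 = R3 + R4 (series, joined only at node 3) = 2000 + 3300 = 5300 Ω
  Rp1 = R2 ‖ Rs1 (parallel, both between nodes 1 and 2) = 1/(1/5100 + 1/5300) = 2599 Ω
  Rs2 = R1 + Rp1 (series, joined only at node 1) = 68 + 2599 = 2667 Ω
R_eq = 2.667 kΩ

Final answer: 2.667 kΩ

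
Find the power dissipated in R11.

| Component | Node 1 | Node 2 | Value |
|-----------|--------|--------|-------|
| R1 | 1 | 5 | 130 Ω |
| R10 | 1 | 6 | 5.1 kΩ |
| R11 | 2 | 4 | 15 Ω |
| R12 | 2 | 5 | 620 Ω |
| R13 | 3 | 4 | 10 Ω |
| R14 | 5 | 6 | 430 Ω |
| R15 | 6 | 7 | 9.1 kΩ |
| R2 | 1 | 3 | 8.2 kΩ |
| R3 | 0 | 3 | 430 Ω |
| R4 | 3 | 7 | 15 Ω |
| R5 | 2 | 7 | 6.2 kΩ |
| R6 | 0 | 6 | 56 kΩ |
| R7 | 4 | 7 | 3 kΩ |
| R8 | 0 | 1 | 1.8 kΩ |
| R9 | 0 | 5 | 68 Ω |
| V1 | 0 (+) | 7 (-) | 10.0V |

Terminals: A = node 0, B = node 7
Nodal analysis, taking node 7 as the 0 V reference.
Source V1 fixes V_0 = 10 V.
KCL at each unknown node (sum of currents leaving = 0; resistances in Ω):
  Node 1: (V_1 - V_5)/130 + (V_1 - V_3)/8200 + (V_1 - 10)/1800 + (V_1 - V_6)/5100 = 0
  Node 2: (V_2 - 0)/6200 + (V_2 - V_4)/15 + (V_2 - V_5)/620 = 0
  Node 3: (V_3 - V_1)/8200 + (V_3 - 10)/430 + (V_3 - 0)/15 + (V_3 - V_4)/10 = 0
  Node 4: (V_4 - 0)/3000 + (V_4 - V_2)/15 + (V_4 - V_3)/10 = 0
  Node 5: (V_5 - V_1)/130 + (V_5 - 10)/68 + (V_5 - V_2)/620 + (V_5 - V_6)/430 = 0
  Node 6: (V_6 - 10)/56000 + (V_6 - V_1)/5100 + (V_6 - V_5)/430 + (V_6 - 0)/9100 = 0
Collecting terms (coefficients in siemens):
  0.008566·V_1 - 0.000122·V_3 - 0.007692·V_5 - 0.0001961·V_6 = 0.005556
  0.06844·V_2 - 0.06667·V_4 - 0.001613·V_5 = 0
  0.1691·V_3 - 0.000122·V_1 - 0.1·V_4 = 0.02326
  0.167·V_4 - 0.06667·V_2 - 0.1·V_3 = 0
  0.02634·V_5 - 0.007692·V_1 - 0.001613·V_2 - 0.002326·V_6 = 0.1471
  0.002649·V_6 - 0.0001961·V_1 - 0.002326·V_5 = 0.0001786
Solving these 6 simultaneous equations (Gaussian elimination) gives:
  V_1 = 8.948 V, V_2 = 0.8604 V, V_3 = 0.5373 V, V_4 = 0.6652 V
  V_5 = 9.013 V, V_6 = 8.641 V
I_R11 = (V_2 - V_4)/R11 = (0.8604 - 0.6652)/15 = 0.01301 A
P_R11 = I_R11² × R11 = (0.01301)² × 15 = 0.002539 W

Final answer: 0.002539 W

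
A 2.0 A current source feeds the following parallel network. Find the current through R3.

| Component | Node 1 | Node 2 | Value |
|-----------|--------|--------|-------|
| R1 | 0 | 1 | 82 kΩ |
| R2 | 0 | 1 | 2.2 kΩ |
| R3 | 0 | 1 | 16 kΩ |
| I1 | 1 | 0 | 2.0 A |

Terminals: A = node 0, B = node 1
All resistors sit directly between nodes 0 and 1, so they are in parallel and share one voltage V; the full source current 2 A splits among them.
1/R_par = 1/82000 + 1/2200 + 1/16000 = 0.0005292 S  =>  R_par = 1889 Ω
V = I × R_par = 2 × 1889 = 3779 V
I_R3 = V/R3 = 3779/16000 = 0.2362 A

Final answer: 0.2362 A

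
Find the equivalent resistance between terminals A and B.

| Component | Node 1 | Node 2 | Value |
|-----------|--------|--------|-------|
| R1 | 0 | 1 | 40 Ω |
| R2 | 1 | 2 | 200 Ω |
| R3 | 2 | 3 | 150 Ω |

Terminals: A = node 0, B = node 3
Reduce the network between node 0 (A) and node 3 (B) by series/parallel combination:
  Rs1 = R1 + R2 (series, joined only at node 1) = 40 + 200 = 240 Ω
  Rs2 = R3 + Rs1 (series, joined only at node 2) = 150 + 240 = 390 Ω
R_eq = 390 Ω

Final answer: 390 Ω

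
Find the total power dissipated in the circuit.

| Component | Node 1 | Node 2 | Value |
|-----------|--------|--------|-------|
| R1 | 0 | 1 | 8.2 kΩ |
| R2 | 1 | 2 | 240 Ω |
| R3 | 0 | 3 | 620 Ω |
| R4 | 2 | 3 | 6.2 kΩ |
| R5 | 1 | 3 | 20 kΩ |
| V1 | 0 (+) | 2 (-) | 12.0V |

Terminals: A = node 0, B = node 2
Nodal analysis, taking node 2 as the 0 V reference.
Source V1 fixes V_0 = 12 V.
KCL at each unknown node (sum of currents leaving = 0; resistances in Ω):
  Node 1: (V_1 - 12)/8200 + (V_1 - 0)/240 + (V_1 - V_3)/20000 = 0
  Node 3: (V_3 - 12)/620 + (V_3 - 0)/6200 + (V_3 - V_1)/20000 = 0
Collecting terms (coefficients in siemens):
  0.004339·V_1 - 0.00005·V_3 = 0.001463
  0.001824·V_3 - 0.00005·V_1 = 0.01935
Determinant D = (0.004339)(0.001824) - (-0.00005)(-0.00005) = 0.000007912
V_1 = [(0.001463)(0.001824) - (-0.00005)(0.01935)]/D = 0.4597 V
V_3 = [(0.004339)(0.01935) - (0.001463)(-0.00005)]/D = 10.62 V
Power in each resistor, P = (ΔV)²/R:
  P_R1 = (12 - 0.4597)²/8200 = 0.01624 W
  P_R2 = (0.4597 - 0)²/240 = 0.0008806 W
  P_R3 = (12 - 10.62)²/620 = 0.00306 W
  P_R4 = (0 - 10.62)²/6200 = 0.0182 W
  P_R5 = (0.4597 - 10.62)²/20000 = 0.005164 W
P_total = P_R1 + P_R2 + P_R3 + P_R4 + P_R5 = 0.04355 W

Final answer: 0.04355 W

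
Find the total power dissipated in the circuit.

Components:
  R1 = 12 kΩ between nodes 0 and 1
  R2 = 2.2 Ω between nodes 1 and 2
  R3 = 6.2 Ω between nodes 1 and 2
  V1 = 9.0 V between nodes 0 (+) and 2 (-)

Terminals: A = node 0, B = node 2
Nodal analysis, taking node 2 as the 0 V reference.
Source V1 fixes V_0 = 9 V.
KCL at each unknown node (sum of currents leaving = 0; resistances in Ω):
  Node 1: (V_1 - 9)/12000 + (V_1 - 0)/2.2 + (V_1 - 0)/6.2 = 0
Collecting terms: 0.6159 × V_1 = 0.00075  =>  V_1 = 0.001218 V
Power in each resistor, P = (ΔV)²/R:
  P_R1 = (9 - 0.001218)²/12000 = 0.006748 W
  P_R2 = (0.001218 - 0)²/2.2 = 0.000000674 W
  P_R3 = (0.001218 - 0)²/6.2 = 0.0000002392 W
P_total = P_R1 + P_R2 + P_R3 = 0.006749 W

Final answer: 0.006749 W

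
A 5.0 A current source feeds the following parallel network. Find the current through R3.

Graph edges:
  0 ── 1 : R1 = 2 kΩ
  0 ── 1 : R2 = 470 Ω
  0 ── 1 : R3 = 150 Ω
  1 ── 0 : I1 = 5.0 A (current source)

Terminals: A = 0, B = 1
All resistors sit directly between nodes 0 and 1, so they are in parallel and share one voltage V; the full source current 5 A splits among them.
1/R_par = 1/2000 + 1/470 + 1/150 = 0.009294 S  =>  R_par = 107.6 Ω
V = I × R_par = 5 × 107.6 = 538 V
I_R3 = V/R3 = 538/150 = 3.586 A

Final answer: 3.586 A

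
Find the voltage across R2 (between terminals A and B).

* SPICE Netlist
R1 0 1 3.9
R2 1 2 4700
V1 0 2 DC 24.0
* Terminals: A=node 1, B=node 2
R1 and R2 are in series across V1 (node 0 → node 1 → node 2), and the output A–B is taken across R2, so this is a voltage divider.
Series current: I = V1/(R1 + R2) = 24/(3.9 + 4700) = 24/4704 = 0.005102 A
V_R2 = I × R2 = V1 × R2/(R1 + R2) = 24 × 4700/4704 = 23.98 V

Final answer: 23.98 V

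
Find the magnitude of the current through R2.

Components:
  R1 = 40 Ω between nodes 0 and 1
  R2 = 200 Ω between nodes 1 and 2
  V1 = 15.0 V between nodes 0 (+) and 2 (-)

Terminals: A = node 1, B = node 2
Nodal analysis, taking node 2 as the 0 V reference.
Source V1 fixes V_0 = 15 V.
KCL at each unknown node (sum of currents leaving = 0; resistances in Ω):
  Node 1: (V_1 - 15)/40 + (V_1 - 0)/200 = 0
Collecting terms: 0.03 × V_1 = 0.375  =>  V_1 = 12.5 V
I_R2 = (V_1 - V_2)/R2 = (12.5 - 0)/200 = 0.0625 A
|I_R2| = 0.0625 A

Final answer: |I_R2| = 0.0625 A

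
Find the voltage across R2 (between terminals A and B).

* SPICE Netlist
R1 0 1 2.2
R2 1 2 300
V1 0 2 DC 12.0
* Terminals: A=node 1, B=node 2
R1 and R2 are in series across V1 (node 0 → node 1 → node 2), and the output A–B is taken across R2, so this is a voltage divider.
Series current: I = V1/(R1 + R2) = 12/(2.2 + 300) = 12/302.2 = 0.03971 A
V_R2 = I × R2 = V1 × R2/(R1 + R2) = 12 × 300/302.2 = 11.91 V

Final answer: 11.91 V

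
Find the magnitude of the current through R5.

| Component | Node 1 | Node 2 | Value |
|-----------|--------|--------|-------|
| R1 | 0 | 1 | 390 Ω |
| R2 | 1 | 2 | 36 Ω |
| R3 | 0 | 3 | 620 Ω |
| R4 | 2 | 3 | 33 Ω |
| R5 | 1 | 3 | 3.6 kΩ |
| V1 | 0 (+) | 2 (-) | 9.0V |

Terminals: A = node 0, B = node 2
Nodal analysis, taking node 2 as the 0 V reference.
Source V1 fixes V_0 = 9 V.
KCL at each unknown node (sum of currents leaving = 0; resistances in Ω):
  Node 1: (V_1 - 9)/390 + (V_1 - 0)/36 + (V_1 - V_3)/3600 = 0
  Node 3: (V_3 - 9)/620 + (V_3 - 0)/33 + (V_3 - V_1)/3600 = 0
Collecting terms (coefficients in siemens):
  0.03062·V_1 - 0.0002778·V_3 = 0.02308
  0.03219·V_3 - 0.0002778·V_1 = 0.01452
Determinant D = (0.03062)(0.03219) - (-0.0002778)(-0.0002778) = 0.0009857
V_1 = [(0.02308)(0.03219) - (-0.0002778)(0.01452)]/D = 0.7578 V
V_3 = [(0.03062)(0.01452) - (0.02308)(-0.0002778)]/D = 0.4574 V
I_R5 = (V_1 - V_3)/R5 = (0.7578 - 0.4574)/3600 = 0.00008344 A
|I_R5| = 0.00008344 A

Final answer: |I_R5| = 8.344e-05 A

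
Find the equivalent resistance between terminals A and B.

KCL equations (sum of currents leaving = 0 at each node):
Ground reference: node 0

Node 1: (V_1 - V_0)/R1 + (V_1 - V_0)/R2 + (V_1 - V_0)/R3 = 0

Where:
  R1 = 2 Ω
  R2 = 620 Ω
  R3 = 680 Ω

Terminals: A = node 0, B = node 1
Reduce the network between node 0 (A) and node 1 (B) by series/parallel combination:
  Rp1 = R1 ‖ R2 ‖ R3 (parallel, all between nodes 0 and 1) = 1/(1/2 + 1/620 + 1/680) = 1.988 Ω
R_eq = 1.988 Ω

Final answer: 1.988 Ω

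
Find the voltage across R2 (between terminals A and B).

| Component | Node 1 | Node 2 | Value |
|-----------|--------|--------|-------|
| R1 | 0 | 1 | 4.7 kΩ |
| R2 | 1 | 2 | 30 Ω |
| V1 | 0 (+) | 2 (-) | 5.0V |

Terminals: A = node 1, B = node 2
R1 and R2 are in series across V1 (node 0 → node 1 → node 2), and the output A–B is taken across R2, so this is a voltage divider.
Series current: I = V1/(R1 + R2) = 5/(4700 + 30) = 5/4730 = 0.001057 A
V_R2 = I × R2 = V1 × R2/(R1 + R2) = 5 × 30/4730 = 0.03171 V

Final answer: 0.03171 V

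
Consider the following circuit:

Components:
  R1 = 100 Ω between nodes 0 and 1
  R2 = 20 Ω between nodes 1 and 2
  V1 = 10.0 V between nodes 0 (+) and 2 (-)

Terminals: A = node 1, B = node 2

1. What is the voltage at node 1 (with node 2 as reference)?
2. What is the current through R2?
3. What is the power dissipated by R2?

Nodal analysis, taking node 2 as the 0 V reference.
Source V1 fixes V_0 = 10 V.
KCL at each unknown node (sum of currents leaving = 0; resistances in Ω):
  Node 1: (V_1 - 10)/100 + (V_1 - 0)/20 = 0
Collecting terms: 0.06 × V_1 = 0.1  =>  V_1 = 1.667 V
Part 1:
  Read off the nodal solution: V_1 = 1.667 V
Part 2:
  I_R2 = (V_1 - V_2)/R2 = (1.667 - 0)/20 = 0.08333 A
  Magnitude: I_R2 = 0.08333 A
Part 3:
  I_R2 = (V_1 - V_2)/R2 = (1.667 - 0)/20 = 0.08333 A
  P_R2 = I_R2² × R2 = (0.08333)² × 20 = 0.1389 W

Final answers:
1. V_1 = 1.667 V
2. I_R2 = 0.08333 A
3. P_R2 = 0.1389 W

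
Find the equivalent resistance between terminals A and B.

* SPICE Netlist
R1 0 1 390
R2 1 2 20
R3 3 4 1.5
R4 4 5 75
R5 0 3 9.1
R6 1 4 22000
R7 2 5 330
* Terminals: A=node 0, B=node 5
The network is not a plain series/parallel combination. Inject a 1 A test current into terminal A (node 0) and return it from terminal B (node 5); then R_eq = V_A / (1 A).
Nodal analysis, taking node 5 as the 0 V reference.
Current source I_test pushes 1 A into node 0 and draws it out of node 5.
KCL at each unknown node (sum of currents leaving = 0; resistances in Ω):
  Node 0: (V_0 - V_1)/390 + (V_0 - V_3)/9.1 - 1 = 0
  Node 1: (V_1 - V_0)/390 + (V_1 - V_2)/20 + (V_1 - V_4)/22000 = 0
  Node 2: (V_2 - V_1)/20 + (V_2 - 0)/330 = 0
  Node 3: (V_3 - V_0)/9.1 + (V_3 - V_4)/1.5 = 0
  Node 4: (V_4 - V_1)/22000 + (V_4 - V_3)/1.5 + (V_4 - 0)/75 = 0
Collecting terms (coefficients in siemens):
  0.1125·V_0 - 0.002564·V_1 - 0.1099·V_3 = 1
  0.05261·V_1 - 0.002564·V_0 - 0.05·V_2 - 0.00004545·V_4 = 0
  0.05303·V_2 - 0.05·V_1 = 0
  0.7766·V_3 - 0.1099·V_0 - 0.6667·V_4 = 0
  0.68·V_4 - 0.00004545·V_1 - 0.6667·V_3 = 0
Solving these 5 simultaneous equations (Gaussian elimination) gives:
  V_0 = 76.68 V, V_1 = 36.53 V, V_2 = 34.44 V, V_3 = 68.52 V
  V_4 = 67.17 V
R_eq = V_0 / 1 A = 76.68 Ω

Final answer: 76.68 Ω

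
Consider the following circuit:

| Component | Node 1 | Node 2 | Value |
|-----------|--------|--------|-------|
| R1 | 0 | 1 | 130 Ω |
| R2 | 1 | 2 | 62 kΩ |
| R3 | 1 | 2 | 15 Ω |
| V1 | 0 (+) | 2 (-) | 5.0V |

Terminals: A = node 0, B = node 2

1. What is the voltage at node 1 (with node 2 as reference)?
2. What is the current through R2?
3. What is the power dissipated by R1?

Nodal analysis, taking node 2 as the 0 V reference.
Source V1 fixes V_0 = 5 V.
KCL at each unknown node (sum of currents leaving = 0; resistances in Ω):
  Node 1: (V_1 - 5)/130 + (V_1 - 0)/62000 + (V_1 - 0)/15 = 0
Collecting terms: 0.07438 × V_1 = 0.03846  =>  V_1 = 0.5171 V
Part 1:
  Read off the nodal solution: V_1 = 0.5171 V
Part 2:
  I_R2 = (V_1 - V_2)/R2 = (0.5171 - 0)/62000 = 0.000008341 A
  Magnitude: I_R2 = 0.000008341 A
Part 3:
  I_R1 = (V_0 - V_1)/R1 = (5 - 0.5171)/130 = 0.03448 A
  P_R1 = I_R1² × R1 = (0.03448)² × 130 = 0.1546 W

Final answers:
1. V_1 = 0.5171 V
2. I_R2 = 8.341e-06 A
3. P_R1 = 0.1546 W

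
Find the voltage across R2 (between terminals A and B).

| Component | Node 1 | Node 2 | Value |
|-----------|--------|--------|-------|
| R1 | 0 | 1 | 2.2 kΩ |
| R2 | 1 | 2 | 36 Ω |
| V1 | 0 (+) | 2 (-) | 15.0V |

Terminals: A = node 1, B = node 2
R1 and R2 are in series across V1 (node 0 → node 1 → node 2), and the output A–B is taken across R2, so this is a voltage divider.
Series current: I = V1/(R1 + R2) = 15/(2200 + 36) = 15/2236 = 0.006708 A
V_R2 = I × R2 = V1 × R2/(R1 + R2) = 15 × 36/2236 = 0.2415 V

Final answer: 0.2415 V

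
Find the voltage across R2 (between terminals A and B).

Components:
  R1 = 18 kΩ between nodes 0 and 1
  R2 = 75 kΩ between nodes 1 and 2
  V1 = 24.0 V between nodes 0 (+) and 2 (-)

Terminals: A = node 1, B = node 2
R1 and R2 are in series across V1 (node 0 → node 1 → node 2), and the output A–B is taken across R2, so this is a voltage divider.
Series current: I = V1/(R1 + R2) = 24/(18000 + 75000) = 24/93000 = 0.0002581 A
V_R2 = I × R2 = V1 × R2/(R1 + R2) = 24 × 75000/93000 = 19.35 V

Final answer: 19.35 V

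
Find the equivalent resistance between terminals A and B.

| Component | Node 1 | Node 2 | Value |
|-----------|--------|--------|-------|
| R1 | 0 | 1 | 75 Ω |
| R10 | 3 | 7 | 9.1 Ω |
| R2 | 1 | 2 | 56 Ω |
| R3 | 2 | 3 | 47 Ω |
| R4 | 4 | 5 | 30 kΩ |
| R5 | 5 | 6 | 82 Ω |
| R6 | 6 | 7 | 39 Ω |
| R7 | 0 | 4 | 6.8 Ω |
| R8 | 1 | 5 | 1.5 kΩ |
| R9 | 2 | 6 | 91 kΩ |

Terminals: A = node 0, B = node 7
The network is not a plain series/parallel combination. Inject a 1 A test current into terminal A (node 0) and return it from terminal B (node 7); then R_eq = V_A / (1 A).
Nodal analysis, taking node 7 as the 0 V reference.
Current source I_test pushes 1 A into node 0 and draws it out of node 7.
KCL at each unknown node (sum of currents leaving = 0; resistances in Ω):
  Node 0: (V_0 - V_1)/75 + (V_0 - V_4)/6.8 - 1 = 0
  Node 1: (V_1 - V_0)/75 + (V_1 - V_2)/56 + (V_1 - V_5)/1500 = 0
  Node 2: (V_2 - V_1)/56 + (V_2 - V_3)/47 + (V_2 - V_6)/91000 = 0
  Node 3: (V_3 - V_2)/47 + (V_3 - 0)/9.1 = 0
  Node 4: (V_4 - V_0)/6.8 + (V_4 - V_5)/30000 = 0
  Node 5: (V_5 - V_1)/1500 + (V_5 - V_4)/30000 + (V_5 - V_6)/82 = 0
  Node 6: (V_6 - V_2)/91000 + (V_6 - V_5)/82 + (V_6 - 0)/39 = 0
Collecting terms (coefficients in siemens):
  0.1604·V_0 - 0.01333·V_1 - 0.1471·V_4 = 1
  0.03186·V_1 - 0.01333·V_0 - 0.01786·V_2 - 0.0006667·V_5 = 0
  0.03914·V_2 - 0.01786·V_1 - 0.02128·V_3 - 0.00001099·V_6 = 0
  0.1312·V_3 - 0.02128·V_2 = 0
  0.1471·V_4 - 0.1471·V_0 - 0.00003333·V_5 = 0
  0.0129·V_5 - 0.0006667·V_1 - 0.00003333·V_4 - 0.0122·V_6 = 0
  0.03785·V_6 - 0.00001099·V_2 - 0.0122·V_5 = 0
Solving these 7 simultaneous equations (Gaussian elimination) gives:
  V_0 = 178.8 V, V_1 = 104.3 V, V_2 = 52.17 V, V_3 = 8.462 V
  V_4 = 178.8 V, V_5 = 8.439 V, V_6 = 2.734 V
R_eq = V_0 / 1 A = 178.8 Ω

Final answer: 178.8 Ω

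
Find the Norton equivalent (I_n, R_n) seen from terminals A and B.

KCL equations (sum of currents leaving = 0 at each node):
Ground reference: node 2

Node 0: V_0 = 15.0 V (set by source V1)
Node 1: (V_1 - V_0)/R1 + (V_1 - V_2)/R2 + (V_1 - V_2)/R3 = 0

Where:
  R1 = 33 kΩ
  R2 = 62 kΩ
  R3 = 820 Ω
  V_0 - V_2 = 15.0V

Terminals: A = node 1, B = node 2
Find the Thévenin equivalent first; then I_n = V_th/R_th and R_n = R_th.
Step 1 — V_th is the open-circuit voltage V_A - V_B (nothing connected across the terminals).
Nodal analysis, taking node 2 as the 0 V reference.
Source V1 fixes V_0 = 15 V.
KCL at each unknown node (sum of currents leaving = 0; resistances in Ω):
  Node 1: (V_1 - 15)/33000 + (V_1 - 0)/62000 + (V_1 - 0)/820 = 0
Collecting terms: 0.001266 × V_1 = 0.0004545  =>  V_1 = 0.3591 V
V_th = V_1 - V_2 = 0.3591 - 0 = 0.3591 V
Step 2 — R_th: zero the source — replace V1 by a short circuit (node 2 merges into node 0) — and find the resistance seen between A (node 1) and B (node 0).
Reduce the network between node 1 (A) and node 0 (B) by series/parallel combination:
  Rp1 = R1 ‖ R2 ‖ R3 (parallel, all between nodes 0 and 1) = 1/(1/33000 + 1/62000 + 1/820) = 789.9 Ω
R_th = 789.9 Ω
I_n = V_th/R_th = 0.3591/789.9 = 0.0004545 A, and R_n = R_th = 789.9 Ω

Final answer: I_n = 0.0004545 A, R_n = 789.9 Ω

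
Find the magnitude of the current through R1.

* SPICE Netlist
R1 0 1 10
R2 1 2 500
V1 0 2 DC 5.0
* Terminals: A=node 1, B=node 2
Nodal analysis, taking node 2 as the 0 V reference.
Source V1 fixes V_0 = 5 V.
KCL at each unknown node (sum of currents leaving = 0; resistances in Ω):
  Node 1: (V_1 - 5)/10 + (V_1 - 0)/500 = 0
Collecting terms: 0.102 × V_1 = 0.5  =>  V_1 = 4.902 V
I_R1 = (V_0 - V_1)/R1 = (5 - 4.902)/10 = 0.009804 A
|I_R1| = 0.009804 A

Final answer: |I_R1| = 0.009804 A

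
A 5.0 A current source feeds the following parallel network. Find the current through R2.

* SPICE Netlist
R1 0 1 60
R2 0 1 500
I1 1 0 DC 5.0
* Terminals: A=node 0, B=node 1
All resistors sit directly between nodes 0 and 1, so they are in parallel and share one voltage V; the full source current 5 A splits among them.
1/R_par = 1/60 + 1/500 = 0.01867 S  =>  R_par = 53.57 Ω
V = I × R_par = 5 × 53.57 = 267.9 V
I_R2 = V/R2 = 267.9/500 = 0.5357 A

Final answer: 0.5357 A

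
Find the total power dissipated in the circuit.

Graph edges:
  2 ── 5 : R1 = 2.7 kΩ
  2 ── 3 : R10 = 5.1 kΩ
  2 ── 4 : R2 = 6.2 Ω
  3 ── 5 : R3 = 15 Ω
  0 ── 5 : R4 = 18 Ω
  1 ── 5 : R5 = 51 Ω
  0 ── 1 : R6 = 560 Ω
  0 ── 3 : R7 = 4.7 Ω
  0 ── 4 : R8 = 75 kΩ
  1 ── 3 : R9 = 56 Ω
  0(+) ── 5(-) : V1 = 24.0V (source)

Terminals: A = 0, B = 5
Nodal analysis, taking node 5 as the 0 V reference.
Source V1 fixes V_0 = 24 V.
KCL at each unknown node (sum of currents leaving = 0; resistances in Ω):
  Node 1: (V_1 - 0)/51 + (V_1 - 24)/560 + (V_1 - V_3)/56 = 0
  Node 2: (V_2 - 0)/2700 + (V_2 - V_4)/6.2 + (V_2 - V_3)/5100 = 0
  Node 3: (V_3 - 0)/15 + (V_3 - 24)/4.7 + (V_3 - V_1)/56 + (V_3 - V_2)/5100 = 0
  Node 4: (V_4 - V_2)/6.2 + (V_4 - 24)/75000 = 0
Collecting terms (coefficients in siemens):
  0.03925·V_1 - 0.01786·V_3 = 0.04286
  0.1619·V_2 - 0.0001961·V_3 - 0.1613·V_4 = 0
  0.2975·V_3 - 0.01786·V_1 - 0.0001961·V_2 = 5.106
  0.1613·V_4 - 0.1613·V_2 = 0.00032
Solving these 4 simultaneous equations (Gaussian elimination) gives:
  V_1 = 9.153 V, V_2 = 6.544 V, V_3 = 17.72 V, V_4 = 6.546 V
Power in each resistor, P = (ΔV)²/R:
  P_R1 = (6.544 - 0)²/2700 = 0.01586 W
  P_R2 = (6.544 - 6.546)²/6.2 = 0.0000003358 W
  P_R3 = (17.72 - 0)²/15 = 20.93 W
  P_R4 = (24 - 0)²/18 = 32 W
  P_R5 = (9.153 - 0)²/51 = 1.643 W
  P_R6 = (24 - 9.153)²/560 = 0.3936 W
  P_R7 = (24 - 17.72)²/4.7 = 8.394 W
  P_R8 = (24 - 6.546)²/75000 = 0.004062 W
  P_R9 = (9.153 - 17.72)²/56 = 1.31 W
  P_R10 = (6.544 - 17.72)²/5100 = 0.02448 W
P_total = P_R1 + P_R2 + P_R3 + P_R4 + P_R5 + P_R6 + P_R7 + P_R8 + P_R9 + P_R10 = 64.72 W

Final answer: 64.72 W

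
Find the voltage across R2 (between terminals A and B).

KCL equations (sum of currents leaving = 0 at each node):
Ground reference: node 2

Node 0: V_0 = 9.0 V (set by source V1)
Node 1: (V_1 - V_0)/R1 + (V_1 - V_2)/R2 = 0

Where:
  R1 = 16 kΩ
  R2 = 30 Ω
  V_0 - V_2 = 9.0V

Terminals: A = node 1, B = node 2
R1 and R2 are in series across V1 (node 0 → node 1 → node 2), and the output A–B is taken across R2, so this is a voltage divider.
Series current: I = V1/(R1 + R2) = 9/(16000 + 30) = 9/16030 = 0.0005614 A
V_R2 = I × R2 = V1 × R2/(R1 + R2) = 9 × 30/16030 = 0.01684 V

Final answer: 0.01684 V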